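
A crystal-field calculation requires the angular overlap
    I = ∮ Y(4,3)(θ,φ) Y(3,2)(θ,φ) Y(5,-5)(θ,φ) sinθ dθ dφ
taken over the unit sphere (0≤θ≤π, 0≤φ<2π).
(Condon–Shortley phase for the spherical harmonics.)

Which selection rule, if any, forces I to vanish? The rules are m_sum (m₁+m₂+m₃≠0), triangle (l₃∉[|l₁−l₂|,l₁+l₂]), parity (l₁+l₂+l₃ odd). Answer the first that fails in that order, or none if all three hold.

none

m₁+m₂+m₃ = 3 + 2 − 5 = 0  ✓
triangle: |4−3|=1 ≤ l₃=5 ≤ 4+3=7  ✓
parity: l₁+l₂+l₃ = 12 is even  ✓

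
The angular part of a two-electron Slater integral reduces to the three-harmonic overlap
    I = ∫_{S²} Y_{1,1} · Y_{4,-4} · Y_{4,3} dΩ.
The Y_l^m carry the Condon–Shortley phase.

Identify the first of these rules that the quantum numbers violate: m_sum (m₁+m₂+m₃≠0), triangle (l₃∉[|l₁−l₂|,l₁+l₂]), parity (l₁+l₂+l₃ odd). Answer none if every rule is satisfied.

azimuthal sum: 1 − 4 + 3 = 0  ✓
3 ≤ 4 ≤ 5 (triangle on l)  ✓
L = 1 + 4 + 4 = 9 (odd)  ✗

parity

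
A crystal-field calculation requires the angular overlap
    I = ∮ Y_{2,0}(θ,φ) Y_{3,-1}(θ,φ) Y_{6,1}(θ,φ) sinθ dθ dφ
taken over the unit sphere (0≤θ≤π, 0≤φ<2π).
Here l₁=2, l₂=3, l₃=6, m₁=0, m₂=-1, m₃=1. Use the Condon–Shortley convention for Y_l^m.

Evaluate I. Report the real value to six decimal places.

l₃=6 ∉ [1,5] — triangle fails ⇒ I = 0

0.000000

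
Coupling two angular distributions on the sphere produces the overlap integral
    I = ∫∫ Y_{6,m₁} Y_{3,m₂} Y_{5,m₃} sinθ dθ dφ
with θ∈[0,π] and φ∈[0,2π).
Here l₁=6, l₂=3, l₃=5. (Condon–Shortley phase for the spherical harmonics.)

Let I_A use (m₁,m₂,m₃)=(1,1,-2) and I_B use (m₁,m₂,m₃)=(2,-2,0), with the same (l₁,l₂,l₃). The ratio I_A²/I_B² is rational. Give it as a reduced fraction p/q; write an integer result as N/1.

15/14

Same 6,3,5: normalisation and zero-m 3j drop out of the ratio.
A: Δ: 4! 8! 2! / 15! → 1/675675; sum: t=2:+1/5760 t=3:−1/8640 t=4:+1/241920 = 1/16128; 3j²(6 3 5; 1 1 -2) = Δ·Π!·Σ² = 5/1001  (sign -1)
B: Δ: 4! 8! 2! / 15! → 1/675675; sum: t=0:+1/13824 t=1:−1/8640 = -1/23040; 3j²(6 3 5; 2 -2 0) = Δ·Π!·Σ² = 2/429  (sign +1)
I_A²/I_B² = (5/1001)/(2/429) = 15/14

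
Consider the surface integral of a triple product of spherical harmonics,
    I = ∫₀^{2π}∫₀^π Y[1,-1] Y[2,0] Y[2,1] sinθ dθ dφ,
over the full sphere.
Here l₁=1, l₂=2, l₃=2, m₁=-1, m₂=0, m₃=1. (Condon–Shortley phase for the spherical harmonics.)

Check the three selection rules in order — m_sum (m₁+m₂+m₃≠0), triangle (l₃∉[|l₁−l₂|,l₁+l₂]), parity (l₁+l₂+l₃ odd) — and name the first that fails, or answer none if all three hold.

Σmᵢ = 0  ✓
l₃∈[|l₁−l₂|,l₁+l₂]=[1,3], have l₃=2  ✓
Σlᵢ = 5 ⇒ odd  ✗

parity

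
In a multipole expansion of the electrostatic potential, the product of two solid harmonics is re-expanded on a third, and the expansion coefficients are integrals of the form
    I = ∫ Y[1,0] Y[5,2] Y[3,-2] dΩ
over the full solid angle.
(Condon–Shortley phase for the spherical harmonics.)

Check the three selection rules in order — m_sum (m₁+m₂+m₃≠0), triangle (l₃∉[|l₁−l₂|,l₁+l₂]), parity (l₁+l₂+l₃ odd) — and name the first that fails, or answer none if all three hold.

triangle

Σmᵢ = 0  ✓
l₃∈[|l₁−l₂|,l₁+l₂]=[4,6], have l₃=3  ✗
Σlᵢ = 9 ⇒ odd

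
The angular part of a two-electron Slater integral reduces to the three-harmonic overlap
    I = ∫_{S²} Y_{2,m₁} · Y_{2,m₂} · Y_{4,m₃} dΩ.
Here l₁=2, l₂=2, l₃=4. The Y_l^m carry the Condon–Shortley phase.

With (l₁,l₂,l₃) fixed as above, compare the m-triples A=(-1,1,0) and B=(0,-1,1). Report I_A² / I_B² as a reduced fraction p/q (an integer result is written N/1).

8/15

l's match ⇒ only the (l;m) 3-j factors differ between A and B.
A: triangle coeff Δ(2,2,4) = 1/630; Σ_t [0,0]: t=0:+1/36 = 1/36; (3j)²=8/315 [(2 2 4; -1 1 0)], sign=+1
B: triangle coeff Δ(2,2,4) = 1/630; Σ_t [0,0]: t=0:+1/24 = 1/24; (3j)²=1/21 [(2 2 4; 0 -1 1)], sign=-1
I_A²/I_B² = (8/315)/(1/21) = 8/15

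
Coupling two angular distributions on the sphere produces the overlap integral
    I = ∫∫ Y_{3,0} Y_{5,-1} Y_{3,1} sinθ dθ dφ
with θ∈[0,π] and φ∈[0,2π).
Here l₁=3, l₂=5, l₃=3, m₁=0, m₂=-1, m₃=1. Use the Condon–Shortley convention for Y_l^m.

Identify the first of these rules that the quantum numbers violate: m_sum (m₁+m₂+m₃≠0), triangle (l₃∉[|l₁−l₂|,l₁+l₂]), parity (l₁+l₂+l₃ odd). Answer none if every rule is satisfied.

m₁+m₂+m₃ = 0 − 1 + 1 = 0  ✓
triangle: |3−5|=2 ≤ l₃=3 ≤ 3+5=8  ✓
parity: l₁+l₂+l₃ = 11 is odd  ✗

parity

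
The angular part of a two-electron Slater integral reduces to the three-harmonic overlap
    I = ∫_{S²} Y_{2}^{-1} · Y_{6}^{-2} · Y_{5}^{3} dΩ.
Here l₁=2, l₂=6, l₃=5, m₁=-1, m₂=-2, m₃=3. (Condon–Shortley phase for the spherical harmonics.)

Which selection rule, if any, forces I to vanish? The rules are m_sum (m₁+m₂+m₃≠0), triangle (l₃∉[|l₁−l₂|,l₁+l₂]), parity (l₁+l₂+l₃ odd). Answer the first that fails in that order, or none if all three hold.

m₁+m₂+m₃ = -1 − 2 + 3 = 0  ✓
triangle: |2−6|=4 ≤ l₃=5 ≤ 2+6=8  ✓
parity: l₁+l₂+l₃ = 13 is odd  ✗

parity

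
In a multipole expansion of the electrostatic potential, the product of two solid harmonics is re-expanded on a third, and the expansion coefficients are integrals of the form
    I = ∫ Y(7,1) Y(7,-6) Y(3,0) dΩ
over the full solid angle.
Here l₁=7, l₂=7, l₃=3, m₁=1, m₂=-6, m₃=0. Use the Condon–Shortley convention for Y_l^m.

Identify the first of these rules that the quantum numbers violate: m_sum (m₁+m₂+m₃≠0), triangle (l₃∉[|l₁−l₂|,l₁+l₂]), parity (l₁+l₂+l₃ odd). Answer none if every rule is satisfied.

Σmᵢ = -5  ✗
l₃∈[|l₁−l₂|,l₁+l₂]=[0,14], have l₃=3
Σlᵢ = 17 ⇒ odd

m_sum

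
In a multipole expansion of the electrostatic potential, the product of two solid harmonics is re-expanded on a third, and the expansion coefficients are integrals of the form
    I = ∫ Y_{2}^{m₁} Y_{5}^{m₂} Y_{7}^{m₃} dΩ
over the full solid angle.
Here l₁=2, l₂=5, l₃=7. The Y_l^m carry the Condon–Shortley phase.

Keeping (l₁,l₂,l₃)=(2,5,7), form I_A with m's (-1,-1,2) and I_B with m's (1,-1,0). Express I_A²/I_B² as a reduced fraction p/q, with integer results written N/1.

Same 2,5,7: normalisation and zero-m 3j drop out of the ratio.
A: Δ: 0! 4! 10! / 15! → 1/15015; sum: t=0:+1/103680 = 1/103680; 3j²(2 5 7; -1 -1 2) = Δ·Π!·Σ² = 4/143  (sign -1)
B: Δ: 0! 4! 10! / 15! → 1/15015; sum: t=0:+1/103680 = 1/103680; 3j²(2 5 7; 1 -1 0) = Δ·Π!·Σ² = 7/429  (sign -1)
I_A²/I_B² = (4/143)/(7/429) = 12/7

12/7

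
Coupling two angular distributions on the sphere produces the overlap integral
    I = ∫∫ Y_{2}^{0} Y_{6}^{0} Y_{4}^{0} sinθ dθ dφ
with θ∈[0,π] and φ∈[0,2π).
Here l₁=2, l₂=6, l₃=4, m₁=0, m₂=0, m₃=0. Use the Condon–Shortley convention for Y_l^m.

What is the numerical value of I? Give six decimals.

0.238565

Checks pass: Σm=0; 12 even; l₃=4∈[4,8].
(2·2+1)(2·6+1)(2·4+1) = 585
Δ: 4! 0! 8! / 13! → 1/6435
sum: t=2:+1/2304 = 1/2304
3j²(2 6 4; 0 0 0) = Δ·Π!·Σ² = 5/143  (sign +1)
(m-triple is (0,0,0) — same symbol as above.)
combine: 4πI² = 585·5/143·5/143 = 1125/1573
take √, sign +1: I = 0.23856513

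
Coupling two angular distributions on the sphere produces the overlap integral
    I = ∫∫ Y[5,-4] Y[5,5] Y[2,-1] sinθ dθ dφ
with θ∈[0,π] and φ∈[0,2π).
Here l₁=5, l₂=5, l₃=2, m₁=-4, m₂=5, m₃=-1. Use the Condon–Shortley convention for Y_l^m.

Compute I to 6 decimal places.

m-sum 0 ✓  L=12 even ✓  0≤2≤10 ✓
Π(2lᵢ+1) = 11×11×5 = 605
triangle coeff Δ(5,5,2) = 1/38610
Σ_t [3,5]: t=3:−1/2880 t=4:+1/576 t=5:−1/2880 = 1/960
(3j)²=10/429 [(5 5 2; 0 0 0)], sign=+1
Σ_t [8,8]: t=8:+1/80640 = 1/80640
(3j)²=9/286 [(5 5 2; -4 5 -1)], sign=-1
⇒ 4πI² = 75/169
I = (-1)√(75/169/(4π)) = -0.18792404

-0.187924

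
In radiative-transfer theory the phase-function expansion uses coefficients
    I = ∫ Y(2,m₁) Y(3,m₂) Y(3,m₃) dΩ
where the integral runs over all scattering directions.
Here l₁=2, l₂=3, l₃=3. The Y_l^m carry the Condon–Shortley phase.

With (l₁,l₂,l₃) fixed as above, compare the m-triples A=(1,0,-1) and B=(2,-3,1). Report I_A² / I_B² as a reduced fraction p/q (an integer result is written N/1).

1/5

l's match ⇒ only the (l;m) 3-j factors differ between A and B.
A: triangle coeff Δ(2,3,3) = 1/3780; Σ_t [0,1]: t=0:+1/12 t=1:−1/8 = -1/24; (3j)²=1/210 [(2 3 3; 1 0 -1)], sign=-1
B: triangle coeff Δ(2,3,3) = 1/3780; Σ_t [0,0]: t=0:+1/96 = 1/96; (3j)²=1/42 [(2 3 3; 2 -3 1)], sign=+1
I_A²/I_B² = (1/210)/(1/42) = 1/5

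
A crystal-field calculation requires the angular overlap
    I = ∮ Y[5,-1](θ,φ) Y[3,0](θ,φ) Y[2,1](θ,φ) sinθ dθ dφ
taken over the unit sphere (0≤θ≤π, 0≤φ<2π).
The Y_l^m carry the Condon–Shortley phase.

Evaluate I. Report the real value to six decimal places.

-0.214318

m-sum 0 ✓  L=10 even ✓  2≤2≤8 ✓
Π(2lᵢ+1) = 11×7×5 = 385
triangle coeff Δ(5,3,2) = 1/2310
Σ_t [3,3]: t=3:−1/144 = -1/144
(3j)²=10/231 [(5 3 2; 0 0 0)], sign=-1
Σ_t [3,3]: t=3:−1/216 = -1/216
(3j)²=8/231 [(5 3 2; -1 0 1)], sign=+1
⇒ 4πI² = 400/693
I = (-1)√(400/693/(4π)) = -0.21431790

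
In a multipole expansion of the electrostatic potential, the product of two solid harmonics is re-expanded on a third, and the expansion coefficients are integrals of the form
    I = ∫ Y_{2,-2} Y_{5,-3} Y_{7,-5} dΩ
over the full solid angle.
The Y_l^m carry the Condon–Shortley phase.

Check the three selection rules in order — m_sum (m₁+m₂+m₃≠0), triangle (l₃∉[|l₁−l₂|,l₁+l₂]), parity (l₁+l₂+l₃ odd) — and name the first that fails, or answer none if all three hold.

m₁+m₂+m₃ = -2 − 3 − 5 = -10  ✗
triangle: |2−5|=3 ≤ l₃=7 ≤ 2+5=7
parity: l₁+l₂+l₃ = 14 is even

m_sum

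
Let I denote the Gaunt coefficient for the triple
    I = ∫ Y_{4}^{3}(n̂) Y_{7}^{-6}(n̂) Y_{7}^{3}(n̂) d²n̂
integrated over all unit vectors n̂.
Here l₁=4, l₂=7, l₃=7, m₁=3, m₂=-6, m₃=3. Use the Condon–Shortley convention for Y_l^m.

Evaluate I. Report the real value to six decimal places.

-0.148484

m-sum 0 ✓  L=18 even ✓  3≤7≤11 ✓
Π(2lᵢ+1) = 9×15×15 = 2025
triangle coeff Δ(4,7,7) = 1/58198140
Σ_t [0,4]: t=0:+1/17418240 t=1:−1/622080 t=2:+1/230400 t=3:−1/622080 t=4:+1/17418240 = 1/806400
(3j)²=2268/230945 [(4 7 7; 0 0 0)], sign=-1
Σ_t [0,1]: t=0:+1/52254720 t=1:−1/522547200 = 1/58060800
(3j)²=9/646 [(4 7 7; 3 -6 3)], sign=+1
⇒ 4πI² = 4133430/14919047
I = (-1)√(4133430/14919047/(4π)) = -0.14848406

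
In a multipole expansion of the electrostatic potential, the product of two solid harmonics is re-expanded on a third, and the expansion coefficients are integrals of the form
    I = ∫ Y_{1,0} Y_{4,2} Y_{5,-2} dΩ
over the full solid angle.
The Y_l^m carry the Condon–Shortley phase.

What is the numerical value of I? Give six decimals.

Checks pass: Σm=0; 10 even; l₃=5∈[3,5].
(2·1+1)(2·4+1)(2·5+1) = 297
Δ: 0! 2! 8! / 11! → 1/495
sum: t=0:+1/576 = 1/576
3j²(1 4 5; 0 0 0) = Δ·Π!·Σ² = 5/99  (sign -1)
sum: t=0:+1/1440 = 1/1440
3j²(1 4 5; 0 2 -2) = Δ·Π!·Σ² = 7/165  (sign -1)
combine: 4πI² = 297·5/99·7/165 = 7/11
take √, sign +1: I = 0.22503380

0.225034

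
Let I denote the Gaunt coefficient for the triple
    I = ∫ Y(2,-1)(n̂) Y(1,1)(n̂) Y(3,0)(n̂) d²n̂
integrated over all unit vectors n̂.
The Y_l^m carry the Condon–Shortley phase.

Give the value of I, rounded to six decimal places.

0.143048

m-sum 0 ✓  L=6 even ✓  1≤3≤3 ✓
Π(2lᵢ+1) = 5×3×7 = 105
triangle coeff Δ(2,1,3) = 1/105
Σ_t [0,0]: t=0:+1/4 = 1/4
(3j)²=3/35 [(2 1 3; 0 0 0)], sign=-1
Σ_t [0,0]: t=0:+1/12 = 1/12
(3j)²=1/35 [(2 1 3; -1 1 0)], sign=-1
⇒ 4πI² = 9/35
I = (+1)√(9/35/(4π)) = 0.14304817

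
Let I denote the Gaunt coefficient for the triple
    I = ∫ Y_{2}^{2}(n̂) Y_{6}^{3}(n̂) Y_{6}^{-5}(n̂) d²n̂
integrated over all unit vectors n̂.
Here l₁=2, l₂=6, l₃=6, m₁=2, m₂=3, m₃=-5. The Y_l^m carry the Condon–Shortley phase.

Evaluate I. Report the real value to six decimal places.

0.120286

m-sum 0 ✓  L=14 even ✓  4≤6≤8 ✓
Π(2lᵢ+1) = 5×13×13 = 845
triangle coeff Δ(2,6,6) = 1/90090
Σ_t [0,2]: t=0:+1/69120 t=1:−1/14400 t=2:+1/69120 = -7/172800
(3j)²=14/715 [(2 6 6; 0 0 0)], sign=-1
Σ_t [0,0]: t=0:+1/1451520 = 1/1451520
(3j)²=1/91 [(2 6 6; 2 3 -5)], sign=-1
⇒ 4πI² = 2/11
I = (+1)√(2/11/(4π)) = 0.12028562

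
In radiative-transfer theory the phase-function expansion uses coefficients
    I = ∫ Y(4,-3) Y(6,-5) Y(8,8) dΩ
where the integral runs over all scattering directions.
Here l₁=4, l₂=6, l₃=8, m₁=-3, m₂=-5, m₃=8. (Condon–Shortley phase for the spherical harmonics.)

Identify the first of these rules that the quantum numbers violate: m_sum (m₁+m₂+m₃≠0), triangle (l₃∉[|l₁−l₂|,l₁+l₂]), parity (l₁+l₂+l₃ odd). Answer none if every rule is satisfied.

Σmᵢ = 0  ✓
l₃∈[|l₁−l₂|,l₁+l₂]=[2,10], have l₃=8  ✓
Σlᵢ = 18 ⇒ even  ✓

none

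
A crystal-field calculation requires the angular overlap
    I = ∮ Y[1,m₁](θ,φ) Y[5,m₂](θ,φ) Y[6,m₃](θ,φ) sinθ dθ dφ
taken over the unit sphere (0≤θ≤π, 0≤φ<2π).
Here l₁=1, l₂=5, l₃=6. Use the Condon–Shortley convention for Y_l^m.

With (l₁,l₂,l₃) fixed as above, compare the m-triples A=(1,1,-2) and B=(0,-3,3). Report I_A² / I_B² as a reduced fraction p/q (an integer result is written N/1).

Same 1,5,6: normalisation and zero-m 3j drop out of the ratio.
A: Δ: 0! 2! 10! / 13! → 1/858; sum: t=0:+1/34560 = 1/34560; 3j²(1 5 6; 1 1 -2) = Δ·Π!·Σ² = 14/429  (sign +1)
B: Δ: 0! 2! 10! / 13! → 1/858; sum: t=0:+1/80640 = 1/80640; 3j²(1 5 6; 0 -3 3) = Δ·Π!·Σ² = 9/286  (sign -1)
I_A²/I_B² = (14/429)/(9/286) = 28/27

28/27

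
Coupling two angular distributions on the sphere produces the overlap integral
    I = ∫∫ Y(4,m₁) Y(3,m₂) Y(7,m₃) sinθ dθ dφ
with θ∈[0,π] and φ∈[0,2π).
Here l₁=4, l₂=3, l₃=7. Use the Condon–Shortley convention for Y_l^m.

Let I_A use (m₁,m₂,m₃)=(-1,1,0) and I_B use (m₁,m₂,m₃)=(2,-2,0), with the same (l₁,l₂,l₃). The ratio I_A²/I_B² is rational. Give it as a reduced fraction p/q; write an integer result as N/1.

5/1

Same 4,3,7: normalisation and zero-m 3j drop out of the ratio.
A: Δ: 0! 8! 6! / 15! → 1/45045; sum: t=0:+1/34560 = 1/34560; 3j²(4 3 7; -1 1 0) = Δ·Π!·Σ² = 7/429  (sign -1)
B: Δ: 0! 8! 6! / 15! → 1/45045; sum: t=0:+1/172800 = 1/172800; 3j²(4 3 7; 2 -2 0) = Δ·Π!·Σ² = 7/2145  (sign -1)
I_A²/I_B² = (7/429)/(7/2145) = 5/1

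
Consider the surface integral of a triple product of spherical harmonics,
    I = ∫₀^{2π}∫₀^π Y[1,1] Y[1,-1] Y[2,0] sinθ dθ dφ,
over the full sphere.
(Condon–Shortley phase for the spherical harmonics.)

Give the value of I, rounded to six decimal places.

Checks pass: Σm=0; 4 even; l₃=2∈[0,2].
(2·1+1)(2·1+1)(2·2+1) = 45
Δ: 0! 2! 2! / 5! → 1/30
sum: t=0:+1/1 = 1/1
3j²(1 1 2; 0 0 0) = Δ·Π!·Σ² = 2/15  (sign +1)
sum: t=0:+1/4 = 1/4
3j²(1 1 2; 1 -1 0) = Δ·Π!·Σ² = 1/30  (sign +1)
combine: 4πI² = 45·2/15·1/30 = 1/5
take √, sign +1: I = 0.12615663

0.126157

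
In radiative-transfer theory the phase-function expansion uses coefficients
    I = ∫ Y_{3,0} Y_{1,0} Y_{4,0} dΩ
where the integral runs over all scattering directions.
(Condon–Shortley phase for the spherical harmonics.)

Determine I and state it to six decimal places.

0.246233

Checks pass: Σm=0; 8 even; l₃=4∈[2,4].
(2·3+1)(2·1+1)(2·4+1) = 189
Δ: 0! 6! 2! / 9! → 1/252
sum: t=0:+1/36 = 1/36
3j²(3 1 4; 0 0 0) = Δ·Π!·Σ² = 4/63  (sign +1)
(m-triple is (0,0,0) — same symbol as above.)
combine: 4πI² = 189·4/63·4/63 = 16/21
take √, sign +1: I = 0.24623252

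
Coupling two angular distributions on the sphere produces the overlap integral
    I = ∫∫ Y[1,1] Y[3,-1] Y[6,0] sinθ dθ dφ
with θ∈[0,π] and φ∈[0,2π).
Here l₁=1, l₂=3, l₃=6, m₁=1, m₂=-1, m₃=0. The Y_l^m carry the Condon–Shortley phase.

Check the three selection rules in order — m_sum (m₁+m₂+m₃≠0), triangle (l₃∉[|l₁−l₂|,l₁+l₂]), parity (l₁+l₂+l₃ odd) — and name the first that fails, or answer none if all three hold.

Σmᵢ = 0  ✓
l₃∈[|l₁−l₂|,l₁+l₂]=[2,4], have l₃=6  ✗
Σlᵢ = 10 ⇒ even

triangle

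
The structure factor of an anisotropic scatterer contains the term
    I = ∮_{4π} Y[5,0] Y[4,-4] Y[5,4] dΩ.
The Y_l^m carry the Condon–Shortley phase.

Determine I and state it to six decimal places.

0.130198

Checks pass: Σm=0; 14 even; l₃=5∈[1,9].
(2·5+1)(2·4+1)(2·5+1) = 1089
Δ: 4! 6! 4! / 15! → 1/3153150
sum: t=0:+1/69120 t=1:−1/1728 t=2:+1/576 t=3:−1/1728 t=4:+1/69120 = 7/11520
3j²(5 4 5; 0 0 0) = Δ·Π!·Σ² = 2/143  (sign -1)
sum: t=0:+1/69120 = 1/69120
3j²(5 4 5; 0 -4 4) = Δ·Π!·Σ² = 2/143  (sign -1)
combine: 4πI² = 1089·2/143·2/143 = 36/169
take √, sign +1: I = 0.13019760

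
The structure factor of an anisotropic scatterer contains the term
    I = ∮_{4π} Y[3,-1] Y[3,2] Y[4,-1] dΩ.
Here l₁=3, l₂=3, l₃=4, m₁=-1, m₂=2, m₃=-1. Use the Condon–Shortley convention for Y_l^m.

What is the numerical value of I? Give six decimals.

Rules hold: Σm=0, L=10 even, 0≤4≤6.
N = 7·7·9 = 441
Δ = 2!·4!·4!/11! = 1/34650
Racah Σ t=0..2: t=0:+1/72 t=1:−1/16 t=2:+1/72 = -5/144
⇒ 3j(3 3 4; 0 0 0)² = 2/77, sgn -1
Racah Σ t=1..2: t=1:−1/144 t=2:+1/48 = 1/72
⇒ 3j(3 3 4; -1 2 -1)² = 16/693, sgn -1
4πI² = N·(3j₀)²·(3jₘ)² = 32/121
I = +1·√(0.264463/4π) = 0.14506992

0.145070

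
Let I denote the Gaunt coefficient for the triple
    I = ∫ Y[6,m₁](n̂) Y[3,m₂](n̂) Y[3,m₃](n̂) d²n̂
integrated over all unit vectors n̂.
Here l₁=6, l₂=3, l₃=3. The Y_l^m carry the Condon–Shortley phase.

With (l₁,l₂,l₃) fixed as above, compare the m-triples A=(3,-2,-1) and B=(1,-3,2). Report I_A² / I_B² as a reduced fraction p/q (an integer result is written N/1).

54/1

Shared (l₁,l₂,l₃)=(6,3,3): N and (l;000)² cancel in I_A²/I_B².
A: Δ = 6!·6!·0!/13! = 1/12012; Racah Σ t=1..1: t=1:−1/5760 = -1/5760; ⇒ 3j(6 3 3; 3 -2 -1)² = 9/286, sgn -1
B: Δ = 6!·6!·0!/13! = 1/12012; Racah Σ t=0..0: t=0:+1/86400 = 1/86400; ⇒ 3j(6 3 3; 1 -3 2)² = 1/1716, sgn -1
I_A²/I_B² = (9/286)/(1/1716) = 54/1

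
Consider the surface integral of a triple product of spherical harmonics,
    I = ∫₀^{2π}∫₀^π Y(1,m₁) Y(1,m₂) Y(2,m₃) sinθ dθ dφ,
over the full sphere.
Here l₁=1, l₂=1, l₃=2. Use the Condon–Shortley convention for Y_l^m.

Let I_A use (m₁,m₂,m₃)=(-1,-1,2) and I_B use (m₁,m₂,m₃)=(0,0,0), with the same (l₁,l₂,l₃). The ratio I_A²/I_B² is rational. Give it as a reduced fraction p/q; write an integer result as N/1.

Same 1,1,2: normalisation and zero-m 3j drop out of the ratio.
A: Δ: 0! 2! 2! / 5! → 1/30; sum: t=0:+1/4 = 1/4; 3j²(1 1 2; -1 -1 2) = Δ·Π!·Σ² = 1/5  (sign +1)
B: Δ: 0! 2! 2! / 5! → 1/30; sum: t=0:+1/1 = 1/1; 3j²(1 1 2; 0 0 0) = Δ·Π!·Σ² = 2/15  (sign +1)
I_A²/I_B² = (1/5)/(2/15) = 3/2

3/2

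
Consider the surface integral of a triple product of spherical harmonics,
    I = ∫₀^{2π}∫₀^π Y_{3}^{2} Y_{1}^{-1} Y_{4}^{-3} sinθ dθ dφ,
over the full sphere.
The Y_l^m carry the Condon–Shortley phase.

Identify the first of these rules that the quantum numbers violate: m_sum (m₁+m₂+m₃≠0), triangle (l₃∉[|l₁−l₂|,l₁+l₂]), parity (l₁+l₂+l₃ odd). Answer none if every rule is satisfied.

m_sum

m₁+m₂+m₃ = 2 − 1 − 3 = -2  ✗
triangle: |3−1|=2 ≤ l₃=4 ≤ 3+1=4
parity: l₁+l₂+l₃ = 8 is even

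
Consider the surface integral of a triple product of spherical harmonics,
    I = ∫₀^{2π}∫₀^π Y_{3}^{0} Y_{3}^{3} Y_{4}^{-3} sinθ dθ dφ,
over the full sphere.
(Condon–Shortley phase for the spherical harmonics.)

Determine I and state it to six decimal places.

Rules hold: Σm=0, L=10 even, 0≤4≤6.
N = 7·7·9 = 441
Δ = 2!·4!·4!/11! = 1/34650
Racah Σ t=0..2: t=0:+1/72 t=1:−1/16 t=2:+1/72 = -5/144
⇒ 3j(3 3 4; 0 0 0)² = 2/77, sgn -1
Racah Σ t=2..2: t=2:+1/288 = 1/288
⇒ 3j(3 3 4; 0 3 -3)² = 1/22, sgn -1
4πI² = N·(3j₀)²·(3jₘ)² = 63/121
I = +1·√(0.520661/4π) = 0.20355073

0.203551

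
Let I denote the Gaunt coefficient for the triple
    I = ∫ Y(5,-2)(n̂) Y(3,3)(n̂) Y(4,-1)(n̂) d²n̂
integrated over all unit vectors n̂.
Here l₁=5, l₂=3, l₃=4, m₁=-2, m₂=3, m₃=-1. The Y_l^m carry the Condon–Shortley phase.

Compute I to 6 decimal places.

Rules hold: Σm=0, L=12 even, 2≤4≤8.
N = 11·7·9 = 693
Δ = 4!·6!·2!/13! = 1/180180
Racah Σ t=1..3: t=1:−1/576 t=2:+1/144 t=3:−1/576 = 1/288
⇒ 3j(5 3 4; 0 0 0)² = 20/1001, sgn +1
Racah Σ t=4..4: t=4:+1/1728 = 1/1728
⇒ 3j(5 3 4; -2 3 -1)² = 25/858, sgn -1
4πI² = N·(3j₀)²·(3jₘ)² = 750/1859
I = -1·√(0.403443/4π) = -0.17917854

-0.179179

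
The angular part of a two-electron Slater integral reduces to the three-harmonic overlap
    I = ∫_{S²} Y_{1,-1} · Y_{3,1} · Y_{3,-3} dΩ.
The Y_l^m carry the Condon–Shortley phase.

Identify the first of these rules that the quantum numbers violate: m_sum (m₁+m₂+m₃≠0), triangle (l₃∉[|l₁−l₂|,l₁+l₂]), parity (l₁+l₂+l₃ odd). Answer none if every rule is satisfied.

azimuthal sum: -1 + 1 − 3 = -3  ✗
2 ≤ 3 ≤ 4 (triangle on l)
L = 1 + 3 + 3 = 7 (odd)

m_sum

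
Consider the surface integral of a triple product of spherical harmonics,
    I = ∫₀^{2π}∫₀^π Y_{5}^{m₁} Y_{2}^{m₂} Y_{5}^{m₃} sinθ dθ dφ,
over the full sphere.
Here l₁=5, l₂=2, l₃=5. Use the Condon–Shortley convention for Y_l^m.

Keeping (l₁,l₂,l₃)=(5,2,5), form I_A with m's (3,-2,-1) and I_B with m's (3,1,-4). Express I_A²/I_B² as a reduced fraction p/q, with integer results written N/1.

16/21

Same 5,2,5: normalisation and zero-m 3j drop out of the ratio.
A: Δ: 2! 8! 2! / 13! → 1/38610; sum: t=0:+1/5760 = 1/5760; 3j²(5 2 5; 3 -2 -1) = Δ·Π!·Σ² = 56/2145  (sign +1)
B: Δ: 2! 8! 2! / 13! → 1/38610; sum: t=1:−1/10080 t=2:+1/80640 = -1/11520; 3j²(5 2 5; 3 1 -4) = Δ·Π!·Σ² = 49/1430  (sign +1)
I_A²/I_B² = (56/2145)/(49/1430) = 16/21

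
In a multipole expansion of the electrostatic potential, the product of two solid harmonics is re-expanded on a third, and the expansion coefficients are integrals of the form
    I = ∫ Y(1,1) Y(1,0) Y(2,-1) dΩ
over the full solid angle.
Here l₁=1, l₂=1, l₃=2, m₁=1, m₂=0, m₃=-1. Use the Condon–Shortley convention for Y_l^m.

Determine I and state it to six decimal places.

Checks pass: Σm=0; 4 even; l₃=2∈[0,2].
(2·1+1)(2·1+1)(2·2+1) = 45
Δ: 0! 2! 2! / 5! → 1/30
sum: t=0:+1/1 = 1/1
3j²(1 1 2; 0 0 0) = Δ·Π!·Σ² = 2/15  (sign +1)
sum: t=0:+1/2 = 1/2
3j²(1 1 2; 1 0 -1) = Δ·Π!·Σ² = 1/10  (sign -1)
combine: 4πI² = 45·2/15·1/10 = 3/5
take √, sign -1: I = -0.21850969

-0.218510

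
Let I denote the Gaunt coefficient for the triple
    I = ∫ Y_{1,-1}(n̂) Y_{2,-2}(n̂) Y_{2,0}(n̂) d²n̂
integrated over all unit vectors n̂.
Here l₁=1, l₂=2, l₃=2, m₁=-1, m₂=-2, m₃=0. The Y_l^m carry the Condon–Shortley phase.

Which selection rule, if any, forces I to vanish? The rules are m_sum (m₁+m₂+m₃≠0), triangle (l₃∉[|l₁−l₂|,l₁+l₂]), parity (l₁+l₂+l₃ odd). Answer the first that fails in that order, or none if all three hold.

azimuthal sum: -1 − 2 + 0 = -3  ✗
1 ≤ 2 ≤ 3 (triangle on l)
L = 1 + 2 + 2 = 5 (odd)

m_sum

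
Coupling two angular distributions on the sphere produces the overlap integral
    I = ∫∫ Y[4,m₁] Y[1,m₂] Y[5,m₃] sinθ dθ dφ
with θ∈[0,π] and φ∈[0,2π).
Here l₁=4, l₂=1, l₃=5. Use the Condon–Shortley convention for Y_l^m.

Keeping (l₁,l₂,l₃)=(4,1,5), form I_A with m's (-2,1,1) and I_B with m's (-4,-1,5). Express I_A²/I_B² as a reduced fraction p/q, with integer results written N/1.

Same 4,1,5: normalisation and zero-m 3j drop out of the ratio.
A: Δ: 0! 8! 2! / 11! → 1/495; sum: t=0:+1/2880 = 1/2880; 3j²(4 1 5; -2 1 1) = Δ·Π!·Σ² = 2/165  (sign +1)
B: Δ: 0! 8! 2! / 11! → 1/495; sum: t=0:+1/80640 = 1/80640; 3j²(4 1 5; -4 -1 5) = Δ·Π!·Σ² = 1/11  (sign +1)
I_A²/I_B² = (2/165)/(1/11) = 2/15

2/15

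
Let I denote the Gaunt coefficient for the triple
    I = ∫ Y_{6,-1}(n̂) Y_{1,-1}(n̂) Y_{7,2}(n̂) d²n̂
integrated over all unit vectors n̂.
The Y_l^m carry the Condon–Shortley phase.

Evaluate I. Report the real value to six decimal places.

Checks pass: Σm=0; 14 even; l₃=7∈[5,7].
(2·6+1)(2·1+1)(2·7+1) = 585
Δ: 0! 12! 2! / 15! → 1/1365
sum: t=0:+1/518400 = 1/518400
3j²(6 1 7; 0 0 0) = Δ·Π!·Σ² = 7/195  (sign -1)
sum: t=0:+1/1209600 = 1/1209600
3j²(6 1 7; -1 -1 2) = Δ·Π!·Σ² = 12/455  (sign -1)
combine: 4πI² = 585·7/195·12/455 = 36/65
take √, sign +1: I = 0.20993732

0.209937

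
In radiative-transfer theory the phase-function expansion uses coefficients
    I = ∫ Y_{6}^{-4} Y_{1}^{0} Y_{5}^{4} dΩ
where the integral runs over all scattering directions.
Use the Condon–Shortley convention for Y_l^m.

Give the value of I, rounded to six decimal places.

Rules hold: Σm=0, L=12 even, 5≤5≤7.
N = 13·3·11 = 429
Δ = 2!·10!·0!/13! = 1/858
Racah Σ t=1..1: t=1:−1/14400 = -1/14400
⇒ 3j(6 1 5; 0 0 0)² = 6/143, sgn +1
Racah Σ t=1..1: t=1:−1/362880 = -1/362880
⇒ 3j(6 1 5; -4 0 4)² = 10/429, sgn +1
4πI² = N·(3j₀)²·(3jₘ)² = 60/143
I = +1·√(0.41958/4π) = 0.18272698

0.182727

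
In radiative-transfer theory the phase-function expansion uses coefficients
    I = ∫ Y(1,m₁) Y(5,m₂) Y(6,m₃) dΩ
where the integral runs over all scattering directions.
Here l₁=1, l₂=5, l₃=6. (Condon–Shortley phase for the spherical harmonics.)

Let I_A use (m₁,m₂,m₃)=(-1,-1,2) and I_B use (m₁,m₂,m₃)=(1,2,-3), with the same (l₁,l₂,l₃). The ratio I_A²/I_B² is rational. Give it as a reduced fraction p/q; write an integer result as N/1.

7/9

Shared (l₁,l₂,l₃)=(1,5,6): N and (l;000)² cancel in I_A²/I_B².
A: Δ = 0!·2!·10!/13! = 1/858; Racah Σ t=0..0: t=0:+1/34560 = 1/34560; ⇒ 3j(1 5 6; -1 -1 2)² = 14/429, sgn +1
B: Δ = 0!·2!·10!/13! = 1/858; Racah Σ t=0..0: t=0:+1/60480 = 1/60480; ⇒ 3j(1 5 6; 1 2 -3)² = 6/143, sgn -1
I_A²/I_B² = (14/429)/(6/143) = 7/9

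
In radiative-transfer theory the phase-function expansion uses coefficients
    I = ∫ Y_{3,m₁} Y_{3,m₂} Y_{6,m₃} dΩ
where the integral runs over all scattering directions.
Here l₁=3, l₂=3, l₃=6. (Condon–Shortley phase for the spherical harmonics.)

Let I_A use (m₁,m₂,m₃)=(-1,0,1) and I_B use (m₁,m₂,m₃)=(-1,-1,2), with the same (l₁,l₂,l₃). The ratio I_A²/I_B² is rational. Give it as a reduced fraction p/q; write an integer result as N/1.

Same 3,3,6: normalisation and zero-m 3j drop out of the ratio.
A: Δ: 0! 6! 6! / 13! → 1/12012; sum: t=0:+1/1728 = 1/1728; 3j²(3 3 6; -1 0 1) = Δ·Π!·Σ² = 25/858  (sign -1)
B: Δ: 0! 6! 6! / 13! → 1/12012; sum: t=0:+1/2304 = 1/2304; 3j²(3 3 6; -1 -1 2) = Δ·Π!·Σ² = 5/143  (sign +1)
I_A²/I_B² = (25/858)/(5/143) = 5/6

5/6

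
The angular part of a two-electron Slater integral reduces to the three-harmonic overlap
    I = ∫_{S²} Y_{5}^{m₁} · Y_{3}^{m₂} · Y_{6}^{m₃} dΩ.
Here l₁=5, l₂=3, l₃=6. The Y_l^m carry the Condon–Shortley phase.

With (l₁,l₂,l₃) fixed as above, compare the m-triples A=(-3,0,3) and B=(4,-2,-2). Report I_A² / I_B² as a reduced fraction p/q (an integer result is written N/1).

1/15

l's match ⇒ only the (l;m) 3-j factors differ between A and B.
A: triangle coeff Δ(5,3,6) = 1/675675; Σ_t [0,2]: t=0:+1/483840 t=1:−1/20160 t=2:+1/17280 = 1/96768; (3j)²=1/1001 [(5 3 6; -3 0 3)], sign=-1
B: triangle coeff Δ(5,3,6) = 1/675675; Σ_t [0,1]: t=0:+1/60480 t=1:−1/967680 = 1/64512; (3j)²=15/1001 [(5 3 6; 4 -2 -2)], sign=+1
I_A²/I_B² = (1/1001)/(15/1001) = 1/15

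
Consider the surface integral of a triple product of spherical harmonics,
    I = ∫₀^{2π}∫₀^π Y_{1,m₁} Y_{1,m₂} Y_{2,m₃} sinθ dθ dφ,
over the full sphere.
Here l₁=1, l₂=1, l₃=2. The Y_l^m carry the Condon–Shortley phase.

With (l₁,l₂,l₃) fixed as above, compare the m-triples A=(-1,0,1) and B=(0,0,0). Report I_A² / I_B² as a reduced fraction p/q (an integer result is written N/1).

Same 1,1,2: normalisation and zero-m 3j drop out of the ratio.
A: Δ: 0! 2! 2! / 5! → 1/30; sum: t=0:+1/2 = 1/2; 3j²(1 1 2; -1 0 1) = Δ·Π!·Σ² = 1/10  (sign -1)
B: Δ: 0! 2! 2! / 5! → 1/30; sum: t=0:+1/1 = 1/1; 3j²(1 1 2; 0 0 0) = Δ·Π!·Σ² = 2/15  (sign +1)
I_A²/I_B² = (1/10)/(2/15) = 3/4

3/4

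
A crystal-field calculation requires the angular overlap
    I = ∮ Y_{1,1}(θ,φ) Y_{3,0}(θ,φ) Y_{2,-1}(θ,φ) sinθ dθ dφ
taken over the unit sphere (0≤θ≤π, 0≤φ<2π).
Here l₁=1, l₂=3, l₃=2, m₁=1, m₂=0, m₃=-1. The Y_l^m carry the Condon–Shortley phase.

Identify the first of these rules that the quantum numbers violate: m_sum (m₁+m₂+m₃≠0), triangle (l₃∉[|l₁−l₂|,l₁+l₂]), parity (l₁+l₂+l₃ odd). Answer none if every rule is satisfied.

azimuthal sum: 1 + 0 − 1 = 0  ✓
2 ≤ 2 ≤ 4 (triangle on l)  ✓
L = 1 + 3 + 2 = 6 (even)  ✓

none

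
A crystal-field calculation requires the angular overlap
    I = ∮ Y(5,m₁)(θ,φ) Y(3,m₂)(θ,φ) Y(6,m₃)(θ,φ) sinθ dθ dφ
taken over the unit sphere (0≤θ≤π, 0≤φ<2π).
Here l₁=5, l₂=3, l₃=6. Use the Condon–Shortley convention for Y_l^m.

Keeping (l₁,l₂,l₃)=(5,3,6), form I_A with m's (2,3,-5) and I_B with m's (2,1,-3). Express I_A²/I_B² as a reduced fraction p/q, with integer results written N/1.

11/9

l's match ⇒ only the (l;m) 3-j factors differ between A and B.
A: triangle coeff Δ(5,3,6) = 1/675675; Σ_t [2,2]: t=2:+1/241920 = 1/241920; (3j)²=2/91 [(5 3 6; 2 3 -5)], sign=-1
B: triangle coeff Δ(5,3,6) = 1/675675; Σ_t [0,2]: t=0:+1/34560 t=1:−1/8640 t=2:+1/40320 = -1/16128; (3j)²=18/1001 [(5 3 6; 2 1 -3)], sign=+1
I_A²/I_B² = (2/91)/(18/1001) = 11/9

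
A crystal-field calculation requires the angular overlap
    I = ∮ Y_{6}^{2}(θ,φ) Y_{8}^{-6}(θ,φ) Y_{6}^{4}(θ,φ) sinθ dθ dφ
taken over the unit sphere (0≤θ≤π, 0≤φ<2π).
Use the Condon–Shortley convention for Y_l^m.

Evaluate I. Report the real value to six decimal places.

-0.061896

m-sum 0 ✓  L=20 even ✓  2≤6≤14 ✓
Π(2lᵢ+1) = 13×17×13 = 2873
triangle coeff Δ(6,8,6) = 1/1309458150
Σ_t [2,6]: t=2:+1/49766400 t=3:−1/3110400 t=4:+1/1327104 t=5:−1/3110400 t=6:+1/49766400 = 1/6635520
(3j)²=350/46189 [(6 8 6; 0 0 0)], sign=+1
Σ_t [0,2]: t=0:+1/1393459200 t=1:−1/152409600 t=2:+1/232243200 = -1/650280960
(3j)²=5/2261 [(6 8 6; 2 -6 4)], sign=-1
⇒ 4πI² = 3250/67507
I = (-1)√(3250/67507/(4π)) = -0.06189597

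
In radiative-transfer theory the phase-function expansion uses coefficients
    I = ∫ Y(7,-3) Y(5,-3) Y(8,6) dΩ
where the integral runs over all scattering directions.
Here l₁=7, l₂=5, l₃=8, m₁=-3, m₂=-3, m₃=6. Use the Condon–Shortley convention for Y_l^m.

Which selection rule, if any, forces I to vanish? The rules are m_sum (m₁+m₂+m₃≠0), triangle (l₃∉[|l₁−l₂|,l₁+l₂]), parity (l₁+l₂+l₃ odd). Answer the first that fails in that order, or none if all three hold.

none

m₁+m₂+m₃ = -3 − 3 + 6 = 0  ✓
triangle: |7−5|=2 ≤ l₃=8 ≤ 7+5=12  ✓
parity: l₁+l₂+l₃ = 20 is even  ✓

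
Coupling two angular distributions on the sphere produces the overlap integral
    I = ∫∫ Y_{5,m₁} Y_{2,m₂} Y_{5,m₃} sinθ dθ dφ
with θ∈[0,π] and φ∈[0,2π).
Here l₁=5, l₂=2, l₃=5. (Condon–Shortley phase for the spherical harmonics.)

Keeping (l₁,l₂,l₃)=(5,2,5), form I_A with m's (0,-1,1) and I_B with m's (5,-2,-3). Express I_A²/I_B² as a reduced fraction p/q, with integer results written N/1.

1/6

Same 5,2,5: normalisation and zero-m 3j drop out of the ratio.
A: Δ: 2! 8! 2! / 13! → 1/38610; sum: t=0:+1/1440 t=1:−1/1152 = -1/5760; 3j²(5 2 5; 0 -1 1) = Δ·Π!·Σ² = 1/858  (sign -1)
B: Δ: 2! 8! 2! / 13! → 1/38610; sum: t=0:+1/161280 = 1/161280; 3j²(5 2 5; 5 -2 -3) = Δ·Π!·Σ² = 1/143  (sign +1)
I_A²/I_B² = (1/858)/(1/143) = 1/6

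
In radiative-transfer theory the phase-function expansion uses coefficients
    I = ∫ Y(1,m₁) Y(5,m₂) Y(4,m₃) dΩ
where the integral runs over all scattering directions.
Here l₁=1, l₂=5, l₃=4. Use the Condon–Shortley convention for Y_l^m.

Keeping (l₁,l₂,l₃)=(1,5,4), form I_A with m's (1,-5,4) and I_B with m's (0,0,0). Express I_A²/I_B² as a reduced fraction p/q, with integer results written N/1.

9/5

l's match ⇒ only the (l;m) 3-j factors differ between A and B.
A: triangle coeff Δ(1,5,4) = 1/495; Σ_t [0,0]: t=0:+1/80640 = 1/80640; (3j)²=1/11 [(1 5 4; 1 -5 4)], sign=+1
B: triangle coeff Δ(1,5,4) = 1/495; Σ_t [1,1]: t=1:−1/576 = -1/576; (3j)²=5/99 [(1 5 4; 0 0 0)], sign=-1
I_A²/I_B² = (1/11)/(5/99) = 9/5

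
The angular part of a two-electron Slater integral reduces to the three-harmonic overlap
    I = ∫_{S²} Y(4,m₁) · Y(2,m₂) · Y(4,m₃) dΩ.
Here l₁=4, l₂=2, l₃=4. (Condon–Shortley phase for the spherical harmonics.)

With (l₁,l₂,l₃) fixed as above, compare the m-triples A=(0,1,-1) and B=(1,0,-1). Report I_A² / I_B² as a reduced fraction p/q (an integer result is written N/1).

Same 4,2,4: normalisation and zero-m 3j drop out of the ratio.
A: Δ: 2! 6! 2! / 11! → 1/13860; sum: t=1:−1/72 t=2:+1/96 = -1/288; 3j²(4 2 4; 0 1 -1) = Δ·Π!·Σ² = 1/462  (sign +1)
B: Δ: 2! 6! 2! / 11! → 1/13860; sum: t=0:+1/144 t=1:−1/48 t=2:+1/480 = -17/1440; 3j²(4 2 4; 1 0 -1) = Δ·Π!·Σ² = 289/13860  (sign +1)
I_A²/I_B² = (1/462)/(289/13860) = 30/289

30/289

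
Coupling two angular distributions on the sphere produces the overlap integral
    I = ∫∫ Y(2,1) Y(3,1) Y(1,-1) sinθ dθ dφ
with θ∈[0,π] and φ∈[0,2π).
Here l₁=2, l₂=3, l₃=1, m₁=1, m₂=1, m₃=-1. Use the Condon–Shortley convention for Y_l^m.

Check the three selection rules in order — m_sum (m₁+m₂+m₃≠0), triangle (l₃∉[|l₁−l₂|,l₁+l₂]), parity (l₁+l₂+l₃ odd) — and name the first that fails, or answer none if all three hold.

m_sum

Σmᵢ = 1  ✗
l₃∈[|l₁−l₂|,l₁+l₂]=[1,5], have l₃=1
Σlᵢ = 6 ⇒ even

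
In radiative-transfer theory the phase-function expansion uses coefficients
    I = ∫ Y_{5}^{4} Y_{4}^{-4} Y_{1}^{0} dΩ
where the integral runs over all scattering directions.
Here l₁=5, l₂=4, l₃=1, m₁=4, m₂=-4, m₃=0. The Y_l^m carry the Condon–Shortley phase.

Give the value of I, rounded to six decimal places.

Checks pass: Σm=0; 10 even; l₃=1∈[1,9].
(2·5+1)(2·4+1)(2·1+1) = 297
Δ: 8! 2! 0! / 11! → 1/495
sum: t=4:+1/576 = 1/576
3j²(5 4 1; 0 0 0) = Δ·Π!·Σ² = 5/99  (sign -1)
sum: t=0:+1/40320 = 1/40320
3j²(5 4 1; 4 -4 0) = Δ·Π!·Σ² = 1/55  (sign -1)
combine: 4πI² = 297·5/99·1/55 = 3/11
take √, sign +1: I = 0.14731920

0.147319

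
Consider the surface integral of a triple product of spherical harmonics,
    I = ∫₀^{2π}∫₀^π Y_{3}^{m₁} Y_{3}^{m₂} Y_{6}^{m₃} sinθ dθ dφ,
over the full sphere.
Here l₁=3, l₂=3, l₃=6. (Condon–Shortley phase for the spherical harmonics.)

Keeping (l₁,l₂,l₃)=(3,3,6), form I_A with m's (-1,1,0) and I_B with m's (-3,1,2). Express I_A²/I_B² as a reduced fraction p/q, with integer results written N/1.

l's match ⇒ only the (l;m) 3-j factors differ between A and B.
A: triangle coeff Δ(3,3,6) = 1/12012; Σ_t [0,0]: t=0:+1/2304 = 1/2304; (3j)²=75/4004 [(3 3 6; -1 1 0)], sign=+1
B: triangle coeff Δ(3,3,6) = 1/12012; Σ_t [0,0]: t=0:+1/34560 = 1/34560; (3j)²=1/429 [(3 3 6; -3 1 2)], sign=+1
I_A²/I_B² = (75/4004)/(1/429) = 225/28

225/28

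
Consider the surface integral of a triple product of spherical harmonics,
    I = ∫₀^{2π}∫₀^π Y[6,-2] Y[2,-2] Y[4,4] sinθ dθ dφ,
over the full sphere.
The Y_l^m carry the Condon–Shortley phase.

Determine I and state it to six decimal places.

0.015904

Checks pass: Σm=0; 12 even; l₃=4∈[4,8].
(2·6+1)(2·2+1)(2·4+1) = 585
Δ: 4! 8! 0! / 13! → 1/6435
sum: t=2:+1/2304 = 1/2304
3j²(6 2 4; 0 0 0) = Δ·Π!·Σ² = 5/143  (sign +1)
sum: t=0:+1/967680 = 1/967680
3j²(6 2 4; -2 -2 4) = Δ·Π!·Σ² = 1/6435  (sign +1)
combine: 4πI² = 585·5/143·1/6435 = 5/1573
take √, sign +1: I = 0.01590434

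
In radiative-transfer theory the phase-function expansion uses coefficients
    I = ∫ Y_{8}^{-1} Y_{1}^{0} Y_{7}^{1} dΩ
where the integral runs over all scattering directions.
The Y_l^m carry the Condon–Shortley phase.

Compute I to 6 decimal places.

-0.242860

Checks pass: Σm=0; 16 even; l₃=7∈[7,9].
(2·8+1)(2·1+1)(2·7+1) = 765
Δ: 2! 14! 0! / 17! → 1/2040
sum: t=1:−1/25401600 = -1/25401600
3j²(8 1 7; 0 0 0) = Δ·Π!·Σ² = 8/255  (sign +1)
sum: t=1:−1/29030400 = -1/29030400
3j²(8 1 7; -1 0 1) = Δ·Π!·Σ² = 21/680  (sign -1)
combine: 4πI² = 765·8/255·21/680 = 63/85
take √, sign -1: I = -0.24285994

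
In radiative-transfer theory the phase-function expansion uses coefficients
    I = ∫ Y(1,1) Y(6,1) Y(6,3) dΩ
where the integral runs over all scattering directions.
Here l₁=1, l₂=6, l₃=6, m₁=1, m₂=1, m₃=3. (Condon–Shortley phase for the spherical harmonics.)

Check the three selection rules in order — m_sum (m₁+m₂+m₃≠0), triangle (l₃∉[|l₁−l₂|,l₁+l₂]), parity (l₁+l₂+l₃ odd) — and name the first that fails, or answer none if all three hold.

azimuthal sum: 1 + 1 + 3 = 5  ✗
5 ≤ 6 ≤ 7 (triangle on l)
L = 1 + 6 + 6 = 13 (odd)

m_sum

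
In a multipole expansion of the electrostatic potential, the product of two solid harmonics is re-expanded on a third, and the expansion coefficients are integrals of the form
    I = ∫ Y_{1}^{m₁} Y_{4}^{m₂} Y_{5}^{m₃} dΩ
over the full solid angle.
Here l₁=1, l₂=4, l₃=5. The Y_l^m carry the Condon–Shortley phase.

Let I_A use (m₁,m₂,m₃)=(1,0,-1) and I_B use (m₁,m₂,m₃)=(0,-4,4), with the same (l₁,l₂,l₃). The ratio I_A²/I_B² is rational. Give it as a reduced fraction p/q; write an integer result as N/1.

Shared (l₁,l₂,l₃)=(1,4,5): N and (l;000)² cancel in I_A²/I_B².
A: Δ = 0!·2!·8!/11! = 1/495; Racah Σ t=0..0: t=0:+1/1152 = 1/1152; ⇒ 3j(1 4 5; 1 0 -1)² = 1/33, sgn +1
B: Δ = 0!·2!·8!/11! = 1/495; Racah Σ t=0..0: t=0:+1/40320 = 1/40320; ⇒ 3j(1 4 5; 0 -4 4)² = 1/55, sgn -1
I_A²/I_B² = (1/33)/(1/55) = 5/3

5/3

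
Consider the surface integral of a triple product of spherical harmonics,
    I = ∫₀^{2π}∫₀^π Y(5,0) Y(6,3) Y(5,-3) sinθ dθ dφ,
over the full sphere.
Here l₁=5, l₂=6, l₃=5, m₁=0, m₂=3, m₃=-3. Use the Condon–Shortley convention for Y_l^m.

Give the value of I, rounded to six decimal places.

Rules hold: Σm=0, L=16 even, 1≤5≤11.
N = 11·13·11 = 1573
Δ = 6!·4!·6!/17! = 1/28588560
Racah Σ t=1..5: t=1:−1/345600 t=2:+1/13824 t=3:−1/5184 t=4:+1/13824 t=5:−1/345600 = -7/129600
⇒ 3j(5 6 5; 0 0 0)² = 80/7293, sgn +1
Racah Σ t=3..5: t=3:−1/103680 t=4:+1/34560 t=5:−1/138240 = 1/82944
⇒ 3j(5 6 5; 0 3 -3)² = 125/9724, sgn +1
4πI² = N·(3j₀)²·(3jₘ)² = 2500/11271
I = +1·√(0.221808/4π) = 0.13285682

0.132857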